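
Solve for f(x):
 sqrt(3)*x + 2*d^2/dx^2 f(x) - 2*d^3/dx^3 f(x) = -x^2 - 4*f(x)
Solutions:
 f(x) = C1*exp(x*(-(3*sqrt(87) + 28)^(1/3) - 1/(3*sqrt(87) + 28)^(1/3) + 2)/6)*sin(sqrt(3)*x*(-(3*sqrt(87) + 28)^(1/3) + (3*sqrt(87) + 28)^(-1/3))/6) + C2*exp(x*(-(3*sqrt(87) + 28)^(1/3) - 1/(3*sqrt(87) + 28)^(1/3) + 2)/6)*cos(sqrt(3)*x*(-(3*sqrt(87) + 28)^(1/3) + (3*sqrt(87) + 28)^(-1/3))/6) + C3*exp(x*((3*sqrt(87) + 28)^(-1/3) + 1 + (3*sqrt(87) + 28)^(1/3))/3) - x^2/4 - sqrt(3)*x/4 + 1/4


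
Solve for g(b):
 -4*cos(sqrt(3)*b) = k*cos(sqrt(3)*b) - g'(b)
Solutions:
 g(b) = C1 + sqrt(3)*k*sin(sqrt(3)*b)/3 + 4*sqrt(3)*sin(sqrt(3)*b)/3


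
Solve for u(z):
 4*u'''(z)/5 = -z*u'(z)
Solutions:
 u(z) = C1 + Integral(C2*airyai(-10^(1/3)*z/2) + C3*airybi(-10^(1/3)*z/2), z)


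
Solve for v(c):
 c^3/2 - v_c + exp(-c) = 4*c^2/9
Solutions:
 v(c) = C1 + c^4/8 - 4*c^3/27 - exp(-c)


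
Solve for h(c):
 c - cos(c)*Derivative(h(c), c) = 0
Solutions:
 h(c) = C1 + Integral(c/cos(c), c)


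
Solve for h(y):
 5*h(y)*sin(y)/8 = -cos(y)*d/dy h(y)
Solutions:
 h(y) = C1*cos(y)^(5/8)


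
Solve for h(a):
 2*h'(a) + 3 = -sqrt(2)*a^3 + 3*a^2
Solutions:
 h(a) = C1 - sqrt(2)*a^4/8 + a^3/2 - 3*a/2


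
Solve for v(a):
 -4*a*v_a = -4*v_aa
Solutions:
 v(a) = C1 + C2*erfi(sqrt(2)*a/2)


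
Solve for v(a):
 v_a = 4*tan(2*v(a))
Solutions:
 v(a) = -asin(C1*exp(8*a))/2 + pi/2
 v(a) = asin(C1*exp(8*a))/2


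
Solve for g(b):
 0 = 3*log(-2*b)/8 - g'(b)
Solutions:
 g(b) = C1 + 3*b*log(-b)/8 + 3*b*(-1 + log(2))/8


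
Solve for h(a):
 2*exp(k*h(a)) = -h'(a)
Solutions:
 h(a) = Piecewise((log(1/(C1*k + 2*a*k))/k, Ne(k, 0)), (nan, True))
 h(a) = Piecewise((C1 - 2*a, Eq(k, 0)), (nan, True))


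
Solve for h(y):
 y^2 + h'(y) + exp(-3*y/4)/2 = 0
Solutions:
 h(y) = C1 - y^3/3 + 2*exp(-3*y/4)/3


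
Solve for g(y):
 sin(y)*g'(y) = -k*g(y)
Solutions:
 g(y) = C1*exp(k*(-log(cos(y) - 1) + log(cos(y) + 1))/2)


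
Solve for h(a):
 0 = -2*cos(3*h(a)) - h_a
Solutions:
 h(a) = -asin((C1 + exp(12*a))/(C1 - exp(12*a)))/3 + pi/3
 h(a) = asin((C1 + exp(12*a))/(C1 - exp(12*a)))/3


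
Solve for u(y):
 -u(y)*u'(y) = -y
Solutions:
 u(y) = -sqrt(C1 + y^2)
 u(y) = sqrt(C1 + y^2)


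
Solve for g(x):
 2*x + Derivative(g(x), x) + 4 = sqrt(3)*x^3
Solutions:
 g(x) = C1 + sqrt(3)*x^4/4 - x^2 - 4*x


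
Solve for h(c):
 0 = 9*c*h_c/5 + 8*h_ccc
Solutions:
 h(c) = C1 + Integral(C2*airyai(-15^(2/3)*c/10) + C3*airybi(-15^(2/3)*c/10), c)


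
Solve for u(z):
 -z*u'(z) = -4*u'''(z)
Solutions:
 u(z) = C1 + Integral(C2*airyai(2^(1/3)*z/2) + C3*airybi(2^(1/3)*z/2), z)


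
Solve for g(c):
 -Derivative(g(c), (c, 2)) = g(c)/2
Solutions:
 g(c) = C1*sin(sqrt(2)*c/2) + C2*cos(sqrt(2)*c/2)


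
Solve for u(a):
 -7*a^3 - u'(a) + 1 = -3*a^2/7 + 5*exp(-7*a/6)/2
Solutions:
 u(a) = C1 - 7*a^4/4 + a^3/7 + a + 15*exp(-7*a/6)/7


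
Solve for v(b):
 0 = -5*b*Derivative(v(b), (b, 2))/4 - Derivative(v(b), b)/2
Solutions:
 v(b) = C1 + C2*b^(3/5)


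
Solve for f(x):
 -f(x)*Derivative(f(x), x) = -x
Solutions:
 f(x) = -sqrt(C1 + x^2)
 f(x) = sqrt(C1 + x^2)


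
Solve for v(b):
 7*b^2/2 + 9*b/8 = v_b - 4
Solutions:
 v(b) = C1 + 7*b^3/6 + 9*b^2/16 + 4*b


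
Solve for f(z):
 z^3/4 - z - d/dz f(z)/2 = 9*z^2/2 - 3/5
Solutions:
 f(z) = C1 + z^4/8 - 3*z^3 - z^2 + 6*z/5


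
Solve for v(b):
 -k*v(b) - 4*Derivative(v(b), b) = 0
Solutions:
 v(b) = C1*exp(-b*k/4)


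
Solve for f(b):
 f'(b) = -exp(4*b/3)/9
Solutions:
 f(b) = C1 - exp(4*b/3)/12


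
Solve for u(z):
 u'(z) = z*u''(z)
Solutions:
 u(z) = C1 + C2*z^2


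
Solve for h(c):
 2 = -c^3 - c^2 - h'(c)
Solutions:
 h(c) = C1 - c^4/4 - c^3/3 - 2*c


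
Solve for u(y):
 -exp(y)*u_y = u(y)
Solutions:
 u(y) = C1*exp(exp(-y))


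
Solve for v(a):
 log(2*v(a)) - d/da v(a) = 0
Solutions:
 -Integral(1/(log(_y) + log(2)), (_y, v(a))) = C1 - a


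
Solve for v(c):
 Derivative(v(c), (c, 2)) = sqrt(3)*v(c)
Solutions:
 v(c) = C1*exp(-3^(1/4)*c) + C2*exp(3^(1/4)*c)


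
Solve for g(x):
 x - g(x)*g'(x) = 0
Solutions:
 g(x) = -sqrt(C1 + x^2)
 g(x) = sqrt(C1 + x^2)


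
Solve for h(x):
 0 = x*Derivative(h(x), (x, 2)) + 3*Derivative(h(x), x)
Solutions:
 h(x) = C1 + C2/x^2


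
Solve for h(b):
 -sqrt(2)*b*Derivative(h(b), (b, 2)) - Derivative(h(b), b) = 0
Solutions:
 h(b) = C1 + C2*b^(1 - sqrt(2)/2)


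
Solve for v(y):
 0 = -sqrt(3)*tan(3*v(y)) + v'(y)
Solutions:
 v(y) = -asin(C1*exp(3*sqrt(3)*y))/3 + pi/3
 v(y) = asin(C1*exp(3*sqrt(3)*y))/3


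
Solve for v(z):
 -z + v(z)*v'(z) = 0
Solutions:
 v(z) = -sqrt(C1 + z^2)
 v(z) = sqrt(C1 + z^2)


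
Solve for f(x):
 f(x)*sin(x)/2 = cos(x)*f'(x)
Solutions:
 f(x) = C1/sqrt(cos(x))


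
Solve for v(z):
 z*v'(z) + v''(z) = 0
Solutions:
 v(z) = C1 + C2*erf(sqrt(2)*z/2)


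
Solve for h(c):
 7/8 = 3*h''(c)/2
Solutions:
 h(c) = C1 + C2*c + 7*c^2/24


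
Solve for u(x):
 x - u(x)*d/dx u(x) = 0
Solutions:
 u(x) = -sqrt(C1 + x^2)
 u(x) = sqrt(C1 + x^2)


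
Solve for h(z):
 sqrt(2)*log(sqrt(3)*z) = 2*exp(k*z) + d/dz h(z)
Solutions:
 h(z) = C1 + sqrt(2)*z*log(z) + sqrt(2)*z*(-1 + log(3)/2) + Piecewise((-2*exp(k*z)/k, Ne(k, 0)), (-2*z, True))


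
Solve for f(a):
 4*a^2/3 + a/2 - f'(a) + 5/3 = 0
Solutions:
 f(a) = C1 + 4*a^3/9 + a^2/4 + 5*a/3


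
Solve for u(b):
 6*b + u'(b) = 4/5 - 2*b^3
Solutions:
 u(b) = C1 - b^4/2 - 3*b^2 + 4*b/5


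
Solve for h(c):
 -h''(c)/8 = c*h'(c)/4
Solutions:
 h(c) = C1 + C2*erf(c)


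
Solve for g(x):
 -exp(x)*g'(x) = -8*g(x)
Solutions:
 g(x) = C1*exp(-8*exp(-x))


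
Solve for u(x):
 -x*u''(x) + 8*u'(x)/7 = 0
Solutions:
 u(x) = C1 + C2*x^(15/7)


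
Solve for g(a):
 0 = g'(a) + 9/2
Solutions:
 g(a) = C1 - 9*a/2


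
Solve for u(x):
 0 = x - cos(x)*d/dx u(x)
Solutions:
 u(x) = C1 + Integral(x/cos(x), x)


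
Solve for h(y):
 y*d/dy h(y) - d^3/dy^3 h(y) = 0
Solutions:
 h(y) = C1 + Integral(C2*airyai(y) + C3*airybi(y), y)


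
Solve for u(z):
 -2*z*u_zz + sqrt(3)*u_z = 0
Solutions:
 u(z) = C1 + C2*z^(sqrt(3)/2 + 1)


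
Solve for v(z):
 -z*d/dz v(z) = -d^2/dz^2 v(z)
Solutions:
 v(z) = C1 + C2*erfi(sqrt(2)*z/2)


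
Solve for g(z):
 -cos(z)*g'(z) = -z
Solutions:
 g(z) = C1 + Integral(z/cos(z), z)


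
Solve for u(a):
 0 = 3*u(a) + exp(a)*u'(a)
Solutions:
 u(a) = C1*exp(3*exp(-a))


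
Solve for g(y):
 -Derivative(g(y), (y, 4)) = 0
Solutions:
 g(y) = C1 + C2*y + C3*y^2 + C4*y^3


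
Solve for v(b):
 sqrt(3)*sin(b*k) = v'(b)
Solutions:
 v(b) = C1 - sqrt(3)*cos(b*k)/k


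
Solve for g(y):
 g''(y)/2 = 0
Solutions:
 g(y) = C1 + C2*y


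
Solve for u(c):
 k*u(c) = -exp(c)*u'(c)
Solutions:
 u(c) = C1*exp(k*exp(-c))


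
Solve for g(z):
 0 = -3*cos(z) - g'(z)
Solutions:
 g(z) = C1 - 3*sin(z)


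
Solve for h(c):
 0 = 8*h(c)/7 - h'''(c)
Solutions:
 h(c) = C3*exp(2*7^(2/3)*c/7) + (C1*sin(sqrt(3)*7^(2/3)*c/7) + C2*cos(sqrt(3)*7^(2/3)*c/7))*exp(-7^(2/3)*c/7)


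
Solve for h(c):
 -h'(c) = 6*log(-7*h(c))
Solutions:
 Integral(1/(log(-_y) + log(7)), (_y, h(c)))/6 = C1 - c


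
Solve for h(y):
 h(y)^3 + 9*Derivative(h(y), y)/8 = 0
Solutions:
 h(y) = -3*sqrt(2)*sqrt(-1/(C1 - 8*y))/2
 h(y) = 3*sqrt(2)*sqrt(-1/(C1 - 8*y))/2


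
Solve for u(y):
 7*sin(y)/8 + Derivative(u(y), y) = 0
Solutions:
 u(y) = C1 + 7*cos(y)/8


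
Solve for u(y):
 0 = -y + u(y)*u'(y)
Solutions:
 u(y) = -sqrt(C1 + y^2)
 u(y) = sqrt(C1 + y^2)


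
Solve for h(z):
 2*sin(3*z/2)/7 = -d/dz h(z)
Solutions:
 h(z) = C1 + 4*cos(3*z/2)/21


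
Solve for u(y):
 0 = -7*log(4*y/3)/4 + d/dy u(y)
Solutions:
 u(y) = C1 + 7*y*log(y)/4 - 7*y*log(3)/4 - 7*y/4 + 7*y*log(2)/2


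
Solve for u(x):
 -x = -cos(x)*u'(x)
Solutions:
 u(x) = C1 + Integral(x/cos(x), x)


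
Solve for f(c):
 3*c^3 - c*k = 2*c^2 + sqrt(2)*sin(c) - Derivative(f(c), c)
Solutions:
 f(c) = C1 - 3*c^4/4 + 2*c^3/3 + c^2*k/2 - sqrt(2)*cos(c)


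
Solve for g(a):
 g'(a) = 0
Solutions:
 g(a) = C1


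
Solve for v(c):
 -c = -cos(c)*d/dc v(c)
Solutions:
 v(c) = C1 + Integral(c/cos(c), c)


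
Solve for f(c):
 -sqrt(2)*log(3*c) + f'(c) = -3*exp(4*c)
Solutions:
 f(c) = C1 + sqrt(2)*c*log(c) + sqrt(2)*c*(-1 + log(3)) - 3*exp(4*c)/4


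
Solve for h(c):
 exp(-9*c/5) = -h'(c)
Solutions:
 h(c) = C1 + 5*exp(-9*c/5)/9


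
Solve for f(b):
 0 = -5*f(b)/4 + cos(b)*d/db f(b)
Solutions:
 f(b) = C1*(sin(b) + 1)^(5/8)/(sin(b) - 1)^(5/8)


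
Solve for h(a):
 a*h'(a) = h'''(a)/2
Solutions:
 h(a) = C1 + Integral(C2*airyai(2^(1/3)*a) + C3*airybi(2^(1/3)*a), a)


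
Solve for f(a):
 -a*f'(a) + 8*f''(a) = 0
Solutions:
 f(a) = C1 + C2*erfi(a/4)


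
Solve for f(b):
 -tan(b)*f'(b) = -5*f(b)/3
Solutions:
 f(b) = C1*sin(b)^(5/3)


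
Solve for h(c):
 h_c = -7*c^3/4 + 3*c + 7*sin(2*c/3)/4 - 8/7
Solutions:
 h(c) = C1 - 7*c^4/16 + 3*c^2/2 - 8*c/7 - 21*cos(2*c/3)/8


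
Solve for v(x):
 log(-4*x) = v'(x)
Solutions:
 v(x) = C1 + x*log(-x) + x*(-1 + 2*log(2))


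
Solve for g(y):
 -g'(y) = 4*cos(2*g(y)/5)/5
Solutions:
 4*y/5 - 5*log(sin(2*g(y)/5) - 1)/4 + 5*log(sin(2*g(y)/5) + 1)/4 = C1


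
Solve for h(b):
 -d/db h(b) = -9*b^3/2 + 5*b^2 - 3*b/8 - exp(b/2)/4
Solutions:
 h(b) = C1 + 9*b^4/8 - 5*b^3/3 + 3*b^2/16 + exp(b/2)/2


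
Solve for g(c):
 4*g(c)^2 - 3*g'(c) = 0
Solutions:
 g(c) = -3/(C1 + 4*c)


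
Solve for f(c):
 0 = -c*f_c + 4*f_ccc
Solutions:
 f(c) = C1 + Integral(C2*airyai(2^(1/3)*c/2) + C3*airybi(2^(1/3)*c/2), c)


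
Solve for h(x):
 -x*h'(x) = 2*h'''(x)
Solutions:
 h(x) = C1 + Integral(C2*airyai(-2^(2/3)*x/2) + C3*airybi(-2^(2/3)*x/2), x)


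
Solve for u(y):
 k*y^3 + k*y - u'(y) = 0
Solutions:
 u(y) = C1 + k*y^4/4 + k*y^2/2


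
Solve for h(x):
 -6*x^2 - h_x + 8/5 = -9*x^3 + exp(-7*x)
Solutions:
 h(x) = C1 + 9*x^4/4 - 2*x^3 + 8*x/5 + exp(-7*x)/7


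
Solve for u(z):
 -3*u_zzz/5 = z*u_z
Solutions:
 u(z) = C1 + Integral(C2*airyai(-3^(2/3)*5^(1/3)*z/3) + C3*airybi(-3^(2/3)*5^(1/3)*z/3), z)


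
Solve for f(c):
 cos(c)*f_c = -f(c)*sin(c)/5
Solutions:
 f(c) = C1*cos(c)^(1/5)


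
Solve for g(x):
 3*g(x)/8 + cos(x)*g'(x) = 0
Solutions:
 g(x) = C1*(sin(x) - 1)^(3/16)/(sin(x) + 1)^(3/16)


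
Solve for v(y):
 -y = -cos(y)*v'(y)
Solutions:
 v(y) = C1 + Integral(y/cos(y), y)


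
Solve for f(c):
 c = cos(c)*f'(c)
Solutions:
 f(c) = C1 + Integral(c/cos(c), c)


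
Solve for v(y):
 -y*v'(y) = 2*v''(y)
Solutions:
 v(y) = C1 + C2*erf(y/2)


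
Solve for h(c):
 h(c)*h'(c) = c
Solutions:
 h(c) = -sqrt(C1 + c^2)
 h(c) = sqrt(C1 + c^2)


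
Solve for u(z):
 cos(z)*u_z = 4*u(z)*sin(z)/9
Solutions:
 u(z) = C1/cos(z)^(4/9)


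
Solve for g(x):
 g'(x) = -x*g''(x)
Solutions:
 g(x) = C1 + C2*log(x)


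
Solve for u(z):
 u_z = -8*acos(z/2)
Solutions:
 u(z) = C1 - 8*z*acos(z/2) + 8*sqrt(4 - z^2)


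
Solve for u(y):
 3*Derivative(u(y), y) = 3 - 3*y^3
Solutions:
 u(y) = C1 - y^4/4 + y


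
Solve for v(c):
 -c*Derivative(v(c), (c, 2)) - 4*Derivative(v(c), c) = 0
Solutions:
 v(c) = C1 + C2/c^3


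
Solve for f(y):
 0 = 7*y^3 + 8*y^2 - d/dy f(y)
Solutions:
 f(y) = C1 + 7*y^4/4 + 8*y^3/3


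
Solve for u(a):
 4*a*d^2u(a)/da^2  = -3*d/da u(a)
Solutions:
 u(a) = C1 + C2*a^(1/4)


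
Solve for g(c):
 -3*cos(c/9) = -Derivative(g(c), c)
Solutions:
 g(c) = C1 + 27*sin(c/9)


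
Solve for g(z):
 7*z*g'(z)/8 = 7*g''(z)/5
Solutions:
 g(z) = C1 + C2*erfi(sqrt(5)*z/4)


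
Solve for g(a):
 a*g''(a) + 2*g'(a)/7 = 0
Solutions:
 g(a) = C1 + C2*a^(5/7)


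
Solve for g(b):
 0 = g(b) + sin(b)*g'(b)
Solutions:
 g(b) = C1*sqrt(cos(b) + 1)/sqrt(cos(b) - 1)


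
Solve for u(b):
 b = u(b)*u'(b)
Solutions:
 u(b) = -sqrt(C1 + b^2)
 u(b) = sqrt(C1 + b^2)


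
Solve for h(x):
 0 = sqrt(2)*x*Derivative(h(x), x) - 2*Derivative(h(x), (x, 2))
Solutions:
 h(x) = C1 + C2*erfi(2^(1/4)*x/2)


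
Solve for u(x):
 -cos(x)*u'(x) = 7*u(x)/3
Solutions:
 u(x) = C1*(sin(x) - 1)^(7/6)/(sin(x) + 1)^(7/6)


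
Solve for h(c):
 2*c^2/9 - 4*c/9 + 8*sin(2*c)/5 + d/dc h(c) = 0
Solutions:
 h(c) = C1 - 2*c^3/27 + 2*c^2/9 + 4*cos(2*c)/5


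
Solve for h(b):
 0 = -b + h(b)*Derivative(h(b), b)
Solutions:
 h(b) = -sqrt(C1 + b^2)
 h(b) = sqrt(C1 + b^2)


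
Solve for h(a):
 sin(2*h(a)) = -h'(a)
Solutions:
 h(a) = pi - acos((-C1 - exp(4*a))/(C1 - exp(4*a)))/2
 h(a) = acos((-C1 - exp(4*a))/(C1 - exp(4*a)))/2


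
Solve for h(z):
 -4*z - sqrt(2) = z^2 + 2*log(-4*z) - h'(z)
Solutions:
 h(z) = C1 + z^3/3 + 2*z^2 + 2*z*log(-z) + z*(-2 + sqrt(2) + 4*log(2))


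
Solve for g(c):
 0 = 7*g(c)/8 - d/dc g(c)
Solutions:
 g(c) = C1*exp(7*c/8)


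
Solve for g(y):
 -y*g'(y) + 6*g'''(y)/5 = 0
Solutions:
 g(y) = C1 + Integral(C2*airyai(5^(1/3)*6^(2/3)*y/6) + C3*airybi(5^(1/3)*6^(2/3)*y/6), y)


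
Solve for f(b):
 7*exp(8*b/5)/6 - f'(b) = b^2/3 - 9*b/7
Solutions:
 f(b) = C1 - b^3/9 + 9*b^2/14 + 35*exp(8*b/5)/48


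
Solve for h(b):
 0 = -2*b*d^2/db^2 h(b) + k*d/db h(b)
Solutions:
 h(b) = C1 + b^(re(k)/2 + 1)*(C2*sin(log(b)*Abs(im(k))/2) + C3*cos(log(b)*im(k)/2))


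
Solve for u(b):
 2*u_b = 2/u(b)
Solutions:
 u(b) = -sqrt(C1 + 2*b)
 u(b) = sqrt(C1 + 2*b)


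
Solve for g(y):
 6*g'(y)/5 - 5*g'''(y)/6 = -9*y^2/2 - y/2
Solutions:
 g(y) = C1 + C2*exp(-6*y/5) + C3*exp(6*y/5) - 5*y^3/4 - 5*y^2/24 - 125*y/24


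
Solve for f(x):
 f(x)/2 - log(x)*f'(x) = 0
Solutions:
 f(x) = C1*exp(li(x)/2)


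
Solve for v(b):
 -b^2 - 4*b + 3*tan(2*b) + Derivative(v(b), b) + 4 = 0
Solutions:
 v(b) = C1 + b^3/3 + 2*b^2 - 4*b + 3*log(cos(2*b))/2


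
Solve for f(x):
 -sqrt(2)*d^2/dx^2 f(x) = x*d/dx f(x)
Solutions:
 f(x) = C1 + C2*erf(2^(1/4)*x/2)


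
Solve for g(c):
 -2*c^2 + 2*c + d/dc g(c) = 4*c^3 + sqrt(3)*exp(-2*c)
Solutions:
 g(c) = C1 + c^4 + 2*c^3/3 - c^2 - sqrt(3)*exp(-2*c)/2


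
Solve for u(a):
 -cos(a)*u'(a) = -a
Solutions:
 u(a) = C1 + Integral(a/cos(a), a)


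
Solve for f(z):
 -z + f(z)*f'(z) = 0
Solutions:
 f(z) = -sqrt(C1 + z^2)
 f(z) = sqrt(C1 + z^2)


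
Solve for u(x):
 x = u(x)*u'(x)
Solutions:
 u(x) = -sqrt(C1 + x^2)
 u(x) = sqrt(C1 + x^2)


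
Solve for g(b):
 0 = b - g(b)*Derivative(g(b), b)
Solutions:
 g(b) = -sqrt(C1 + b^2)
 g(b) = sqrt(C1 + b^2)


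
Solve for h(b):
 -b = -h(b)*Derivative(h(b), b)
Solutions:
 h(b) = -sqrt(C1 + b^2)
 h(b) = sqrt(C1 + b^2)


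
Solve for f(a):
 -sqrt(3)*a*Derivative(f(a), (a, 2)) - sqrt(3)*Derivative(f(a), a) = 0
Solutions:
 f(a) = C1 + C2*log(a)


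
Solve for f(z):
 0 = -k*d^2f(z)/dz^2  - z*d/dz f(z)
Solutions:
 f(z) = C1 + C2*sqrt(k)*erf(sqrt(2)*z*sqrt(1/k)/2)


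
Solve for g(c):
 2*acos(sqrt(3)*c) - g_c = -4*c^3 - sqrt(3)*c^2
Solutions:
 g(c) = C1 + c^4 + sqrt(3)*c^3/3 + 2*c*acos(sqrt(3)*c) - 2*sqrt(3)*sqrt(1 - 3*c^2)/3


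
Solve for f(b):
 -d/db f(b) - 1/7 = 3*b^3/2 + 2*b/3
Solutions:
 f(b) = C1 - 3*b^4/8 - b^2/3 - b/7


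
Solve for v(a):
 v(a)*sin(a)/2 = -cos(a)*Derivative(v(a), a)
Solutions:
 v(a) = C1*sqrt(cos(a))


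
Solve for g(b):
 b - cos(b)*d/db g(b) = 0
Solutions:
 g(b) = C1 + Integral(b/cos(b), b)


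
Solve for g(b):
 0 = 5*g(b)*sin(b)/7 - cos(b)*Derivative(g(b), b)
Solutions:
 g(b) = C1/cos(b)^(5/7)


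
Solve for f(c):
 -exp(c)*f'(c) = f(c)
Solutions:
 f(c) = C1*exp(exp(-c))


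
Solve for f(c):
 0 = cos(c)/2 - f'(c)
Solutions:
 f(c) = C1 + sin(c)/2


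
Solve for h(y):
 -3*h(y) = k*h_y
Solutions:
 h(y) = C1*exp(-3*y/k)


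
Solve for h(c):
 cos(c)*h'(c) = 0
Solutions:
 h(c) = C1


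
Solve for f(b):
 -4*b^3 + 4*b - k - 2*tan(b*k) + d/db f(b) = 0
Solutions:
 f(b) = C1 + b^4 - 2*b^2 + b*k + 2*Piecewise((-log(cos(b*k))/k, Ne(k, 0)), (0, True))


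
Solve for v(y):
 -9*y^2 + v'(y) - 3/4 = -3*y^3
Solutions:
 v(y) = C1 - 3*y^4/4 + 3*y^3 + 3*y/4


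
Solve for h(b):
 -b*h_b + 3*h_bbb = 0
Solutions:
 h(b) = C1 + Integral(C2*airyai(3^(2/3)*b/3) + C3*airybi(3^(2/3)*b/3), b)


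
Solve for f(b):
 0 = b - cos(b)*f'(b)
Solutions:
 f(b) = C1 + Integral(b/cos(b), b)


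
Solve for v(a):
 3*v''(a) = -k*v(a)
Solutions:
 v(a) = C1*exp(-sqrt(3)*a*sqrt(-k)/3) + C2*exp(sqrt(3)*a*sqrt(-k)/3)


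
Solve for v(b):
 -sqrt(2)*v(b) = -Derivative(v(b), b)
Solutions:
 v(b) = C1*exp(sqrt(2)*b)


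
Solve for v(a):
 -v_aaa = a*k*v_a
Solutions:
 v(a) = C1 + Integral(C2*airyai(a*(-k)^(1/3)) + C3*airybi(a*(-k)^(1/3)), a)


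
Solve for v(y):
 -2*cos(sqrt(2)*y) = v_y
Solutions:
 v(y) = C1 - sqrt(2)*sin(sqrt(2)*y)


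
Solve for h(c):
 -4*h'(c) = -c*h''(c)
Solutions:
 h(c) = C1 + C2*c^5


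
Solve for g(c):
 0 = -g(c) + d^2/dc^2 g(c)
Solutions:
 g(c) = C1*exp(-c) + C2*exp(c)


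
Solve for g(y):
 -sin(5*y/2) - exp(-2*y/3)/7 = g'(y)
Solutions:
 g(y) = C1 + 2*cos(5*y/2)/5 + 3*exp(-2*y/3)/14


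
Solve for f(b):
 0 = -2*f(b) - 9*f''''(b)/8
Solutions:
 f(b) = (C1*sin(sqrt(6)*b/3) + C2*cos(sqrt(6)*b/3))*exp(-sqrt(6)*b/3) + (C3*sin(sqrt(6)*b/3) + C4*cos(sqrt(6)*b/3))*exp(sqrt(6)*b/3)


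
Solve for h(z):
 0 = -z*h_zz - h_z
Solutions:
 h(z) = C1 + C2*log(z)


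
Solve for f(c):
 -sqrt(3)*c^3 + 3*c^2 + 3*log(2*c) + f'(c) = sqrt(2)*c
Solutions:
 f(c) = C1 + sqrt(3)*c^4/4 - c^3 + sqrt(2)*c^2/2 - 3*c*log(c) - c*log(8) + 3*c


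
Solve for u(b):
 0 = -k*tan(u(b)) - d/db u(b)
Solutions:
 u(b) = pi - asin(C1*exp(-b*k))
 u(b) = asin(C1*exp(-b*k))


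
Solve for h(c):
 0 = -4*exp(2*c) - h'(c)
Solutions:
 h(c) = C1 - 2*exp(2*c)


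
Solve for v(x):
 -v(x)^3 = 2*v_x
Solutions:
 v(x) = -sqrt(-1/(C1 - x))
 v(x) = sqrt(-1/(C1 - x))


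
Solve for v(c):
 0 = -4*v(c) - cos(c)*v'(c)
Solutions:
 v(c) = C1*(sin(c)^2 - 2*sin(c) + 1)/(sin(c)^2 + 2*sin(c) + 1)


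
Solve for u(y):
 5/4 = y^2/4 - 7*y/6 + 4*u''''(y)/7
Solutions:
 u(y) = C1 + C2*y + C3*y^2 + C4*y^3 - 7*y^6/5760 + 49*y^5/2880 + 35*y^4/384


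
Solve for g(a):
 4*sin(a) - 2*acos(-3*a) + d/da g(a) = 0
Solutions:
 g(a) = C1 + 2*a*acos(-3*a) + 2*sqrt(1 - 9*a^2)/3 + 4*cos(a)


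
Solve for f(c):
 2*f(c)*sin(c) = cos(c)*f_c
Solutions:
 f(c) = C1/cos(c)^2


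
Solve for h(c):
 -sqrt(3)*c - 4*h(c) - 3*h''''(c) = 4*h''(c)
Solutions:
 h(c) = -sqrt(3)*c/4 + (C1*sin(sqrt(2)*3^(3/4)*c*cos(atan(sqrt(2))/2)/3) + C2*cos(sqrt(2)*3^(3/4)*c*cos(atan(sqrt(2))/2)/3))*exp(-sqrt(2)*3^(3/4)*c*sin(atan(sqrt(2))/2)/3) + (C3*sin(sqrt(2)*3^(3/4)*c*cos(atan(sqrt(2))/2)/3) + C4*cos(sqrt(2)*3^(3/4)*c*cos(atan(sqrt(2))/2)/3))*exp(sqrt(2)*3^(3/4)*c*sin(atan(sqrt(2))/2)/3)


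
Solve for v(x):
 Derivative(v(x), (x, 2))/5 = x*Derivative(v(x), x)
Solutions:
 v(x) = C1 + C2*erfi(sqrt(10)*x/2)


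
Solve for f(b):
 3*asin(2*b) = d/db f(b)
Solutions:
 f(b) = C1 + 3*b*asin(2*b) + 3*sqrt(1 - 4*b^2)/2


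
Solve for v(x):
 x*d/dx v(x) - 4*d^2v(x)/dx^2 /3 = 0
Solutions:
 v(x) = C1 + C2*erfi(sqrt(6)*x/4)


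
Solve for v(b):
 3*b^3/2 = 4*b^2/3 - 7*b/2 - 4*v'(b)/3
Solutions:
 v(b) = C1 - 9*b^4/32 + b^3/3 - 21*b^2/16


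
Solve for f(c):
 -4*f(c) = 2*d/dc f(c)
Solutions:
 f(c) = C1*exp(-2*c)


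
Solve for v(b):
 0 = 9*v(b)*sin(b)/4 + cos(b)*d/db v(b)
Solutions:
 v(b) = C1*cos(b)^(9/4)


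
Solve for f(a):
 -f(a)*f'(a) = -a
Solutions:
 f(a) = -sqrt(C1 + a^2)
 f(a) = sqrt(C1 + a^2)


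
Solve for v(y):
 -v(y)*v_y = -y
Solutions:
 v(y) = -sqrt(C1 + y^2)
 v(y) = sqrt(C1 + y^2)


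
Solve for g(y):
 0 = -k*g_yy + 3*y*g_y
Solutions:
 g(y) = C1 + C2*erf(sqrt(6)*y*sqrt(-1/k)/2)/sqrt(-1/k)


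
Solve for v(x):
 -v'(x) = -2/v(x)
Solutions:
 v(x) = -sqrt(C1 + 4*x)
 v(x) = sqrt(C1 + 4*x)


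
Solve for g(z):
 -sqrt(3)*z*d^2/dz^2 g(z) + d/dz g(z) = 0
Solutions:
 g(z) = C1 + C2*z^(sqrt(3)/3 + 1)


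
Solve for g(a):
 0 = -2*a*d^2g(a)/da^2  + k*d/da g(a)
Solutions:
 g(a) = C1 + a^(re(k)/2 + 1)*(C2*sin(log(a)*Abs(im(k))/2) + C3*cos(log(a)*im(k)/2))


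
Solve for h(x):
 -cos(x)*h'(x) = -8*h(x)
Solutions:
 h(x) = C1*(sin(x)^4 + 4*sin(x)^3 + 6*sin(x)^2 + 4*sin(x) + 1)/(sin(x)^4 - 4*sin(x)^3 + 6*sin(x)^2 - 4*sin(x) + 1)


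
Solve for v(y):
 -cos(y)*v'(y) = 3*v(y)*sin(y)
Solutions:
 v(y) = C1*cos(y)^3


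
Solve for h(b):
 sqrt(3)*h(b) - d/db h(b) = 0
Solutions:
 h(b) = C1*exp(sqrt(3)*b)


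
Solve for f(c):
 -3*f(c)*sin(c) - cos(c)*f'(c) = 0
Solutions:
 f(c) = C1*cos(c)^3


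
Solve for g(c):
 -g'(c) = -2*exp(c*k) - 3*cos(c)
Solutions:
 g(c) = C1 + 3*sin(c) + 2*exp(c*k)/k


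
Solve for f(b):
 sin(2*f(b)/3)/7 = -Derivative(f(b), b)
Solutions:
 b/7 + 3*log(cos(2*f(b)/3) - 1)/4 - 3*log(cos(2*f(b)/3) + 1)/4 = C1


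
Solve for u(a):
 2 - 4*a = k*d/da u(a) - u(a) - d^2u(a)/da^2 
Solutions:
 u(a) = C1*exp(a*(k - sqrt(k^2 - 4))/2) + C2*exp(a*(k + sqrt(k^2 - 4))/2) + 4*a + 4*k - 2


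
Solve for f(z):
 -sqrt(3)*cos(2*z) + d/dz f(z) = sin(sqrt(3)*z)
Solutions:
 f(z) = C1 + sqrt(3)*sin(2*z)/2 - sqrt(3)*cos(sqrt(3)*z)/3


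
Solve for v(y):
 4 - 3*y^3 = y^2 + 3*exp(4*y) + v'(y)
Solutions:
 v(y) = C1 - 3*y^4/4 - y^3/3 + 4*y - 3*exp(4*y)/4


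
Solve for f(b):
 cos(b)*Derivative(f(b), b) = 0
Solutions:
 f(b) = C1


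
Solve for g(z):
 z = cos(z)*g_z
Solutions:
 g(z) = C1 + Integral(z/cos(z), z)


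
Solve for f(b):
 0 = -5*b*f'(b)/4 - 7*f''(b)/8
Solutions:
 f(b) = C1 + C2*erf(sqrt(35)*b/7)


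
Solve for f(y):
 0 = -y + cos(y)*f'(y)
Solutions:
 f(y) = C1 + Integral(y/cos(y), y)


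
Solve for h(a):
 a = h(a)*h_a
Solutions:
 h(a) = -sqrt(C1 + a^2)
 h(a) = sqrt(C1 + a^2)


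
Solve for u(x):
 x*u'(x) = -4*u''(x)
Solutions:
 u(x) = C1 + C2*erf(sqrt(2)*x/4)


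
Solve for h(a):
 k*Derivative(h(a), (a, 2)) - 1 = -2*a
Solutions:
 h(a) = C1 + C2*a - a^3/(3*k) + a^2/(2*k)


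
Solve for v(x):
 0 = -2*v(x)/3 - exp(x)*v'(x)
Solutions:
 v(x) = C1*exp(2*exp(-x)/3)


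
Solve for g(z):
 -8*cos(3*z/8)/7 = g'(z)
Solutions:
 g(z) = C1 - 64*sin(3*z/8)/21


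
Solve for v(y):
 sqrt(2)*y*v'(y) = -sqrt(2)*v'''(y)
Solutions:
 v(y) = C1 + Integral(C2*airyai(-y) + C3*airybi(-y), y)


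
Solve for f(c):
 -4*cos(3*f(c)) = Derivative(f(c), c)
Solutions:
 f(c) = -asin((C1 + exp(24*c))/(C1 - exp(24*c)))/3 + pi/3
 f(c) = asin((C1 + exp(24*c))/(C1 - exp(24*c)))/3


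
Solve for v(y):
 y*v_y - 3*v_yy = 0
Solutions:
 v(y) = C1 + C2*erfi(sqrt(6)*y/6)


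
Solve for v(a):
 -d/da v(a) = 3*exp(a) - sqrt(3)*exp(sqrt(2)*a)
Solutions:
 v(a) = C1 - 3*exp(a) + sqrt(6)*exp(sqrt(2)*a)/2


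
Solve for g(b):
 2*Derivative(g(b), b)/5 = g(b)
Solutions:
 g(b) = C1*exp(5*b/2)


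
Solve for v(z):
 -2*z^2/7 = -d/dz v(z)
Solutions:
 v(z) = C1 + 2*z^3/21


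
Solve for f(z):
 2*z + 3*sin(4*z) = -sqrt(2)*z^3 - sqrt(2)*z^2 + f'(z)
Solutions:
 f(z) = C1 + sqrt(2)*z^4/4 + sqrt(2)*z^3/3 + z^2 - 3*cos(4*z)/4


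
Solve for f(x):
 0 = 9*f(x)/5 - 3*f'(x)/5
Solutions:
 f(x) = C1*exp(3*x)


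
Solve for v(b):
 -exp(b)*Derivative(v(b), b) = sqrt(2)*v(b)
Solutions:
 v(b) = C1*exp(sqrt(2)*exp(-b))


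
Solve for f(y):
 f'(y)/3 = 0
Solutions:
 f(y) = C1


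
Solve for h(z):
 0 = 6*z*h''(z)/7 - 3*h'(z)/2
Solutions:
 h(z) = C1 + C2*z^(11/4)


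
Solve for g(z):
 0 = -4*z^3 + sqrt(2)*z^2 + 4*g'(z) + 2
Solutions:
 g(z) = C1 + z^4/4 - sqrt(2)*z^3/12 - z/2


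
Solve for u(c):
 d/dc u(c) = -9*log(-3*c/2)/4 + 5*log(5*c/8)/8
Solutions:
 u(c) = C1 - 13*c*log(c)/8 + c*(-18*log(3) + 3*log(2) + 5*log(5) + 13 - 18*I*pi)/8


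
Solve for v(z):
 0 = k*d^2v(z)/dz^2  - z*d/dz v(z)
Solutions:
 v(z) = C1 + C2*erf(sqrt(2)*z*sqrt(-1/k)/2)/sqrt(-1/k)


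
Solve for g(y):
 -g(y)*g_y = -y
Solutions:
 g(y) = -sqrt(C1 + y^2)
 g(y) = sqrt(C1 + y^2)


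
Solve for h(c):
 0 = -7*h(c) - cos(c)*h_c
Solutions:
 h(c) = C1*sqrt(sin(c) - 1)*(sin(c)^3 - 3*sin(c)^2 + 3*sin(c) - 1)/(sqrt(sin(c) + 1)*(sin(c)^3 + 3*sin(c)^2 + 3*sin(c) + 1))


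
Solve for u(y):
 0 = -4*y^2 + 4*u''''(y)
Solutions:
 u(y) = C1 + C2*y + C3*y^2 + C4*y^3 + y^6/360


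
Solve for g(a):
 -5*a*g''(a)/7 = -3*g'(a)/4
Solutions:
 g(a) = C1 + C2*a^(41/20)


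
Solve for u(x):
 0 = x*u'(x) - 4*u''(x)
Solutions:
 u(x) = C1 + C2*erfi(sqrt(2)*x/4)


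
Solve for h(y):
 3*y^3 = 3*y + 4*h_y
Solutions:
 h(y) = C1 + 3*y^4/16 - 3*y^2/8


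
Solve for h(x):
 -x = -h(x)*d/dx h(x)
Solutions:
 h(x) = -sqrt(C1 + x^2)
 h(x) = sqrt(C1 + x^2)


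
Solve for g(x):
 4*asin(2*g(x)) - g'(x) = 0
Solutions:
 Integral(1/asin(2*_y), (_y, g(x))) = C1 + 4*x


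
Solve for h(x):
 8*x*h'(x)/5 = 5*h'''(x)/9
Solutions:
 h(x) = C1 + Integral(C2*airyai(2*3^(2/3)*5^(1/3)*x/5) + C3*airybi(2*3^(2/3)*5^(1/3)*x/5), x)


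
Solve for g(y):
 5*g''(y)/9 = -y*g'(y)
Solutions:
 g(y) = C1 + C2*erf(3*sqrt(10)*y/10)


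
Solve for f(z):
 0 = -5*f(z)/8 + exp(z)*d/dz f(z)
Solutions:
 f(z) = C1*exp(-5*exp(-z)/8)


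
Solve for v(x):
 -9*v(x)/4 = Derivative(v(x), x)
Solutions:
 v(x) = C1*exp(-9*x/4)


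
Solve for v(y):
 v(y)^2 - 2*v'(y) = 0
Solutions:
 v(y) = -2/(C1 + y)


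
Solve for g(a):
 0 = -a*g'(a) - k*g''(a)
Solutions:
 g(a) = C1 + C2*sqrt(k)*erf(sqrt(2)*a*sqrt(1/k)/2)


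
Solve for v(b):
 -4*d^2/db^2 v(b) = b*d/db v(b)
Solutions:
 v(b) = C1 + C2*erf(sqrt(2)*b/4)


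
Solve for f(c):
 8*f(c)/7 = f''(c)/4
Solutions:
 f(c) = C1*exp(-4*sqrt(14)*c/7) + C2*exp(4*sqrt(14)*c/7)


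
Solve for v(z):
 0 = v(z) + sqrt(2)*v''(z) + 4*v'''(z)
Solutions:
 v(z) = C1*exp(z*(-2*sqrt(2) + 2^(2/3)/(sqrt(2) + 108 + sqrt(-2 + (sqrt(2) + 108)^2))^(1/3) + 2^(1/3)*(sqrt(2) + 108 + sqrt(-2 + (sqrt(2) + 108)^2))^(1/3))/24)*sin(2^(1/3)*sqrt(3)*z*(-(sqrt(2) + 108 + sqrt(-2 + (sqrt(2) + 108)^2))^(1/3) + 2^(1/3)/(sqrt(2) + 108 + sqrt(-2 + (sqrt(2) + 108)^2))^(1/3))/24) + C2*exp(z*(-2*sqrt(2) + 2^(2/3)/(sqrt(2) + 108 + sqrt(-2 + (sqrt(2) + 108)^2))^(1/3) + 2^(1/3)*(sqrt(2) + 108 + sqrt(-2 + (sqrt(2) + 108)^2))^(1/3))/24)*cos(2^(1/3)*sqrt(3)*z*(-(sqrt(2) + 108 + sqrt(-2 + (sqrt(2) + 108)^2))^(1/3) + 2^(1/3)/(sqrt(2) + 108 + sqrt(-2 + (sqrt(2) + 108)^2))^(1/3))/24) + C3*exp(-z*(2^(2/3)/(sqrt(2) + 108 + sqrt(-2 + (sqrt(2) + 108)^2))^(1/3) + sqrt(2) + 2^(1/3)*(sqrt(2) + 108 + sqrt(-2 + (sqrt(2) + 108)^2))^(1/3))/12)


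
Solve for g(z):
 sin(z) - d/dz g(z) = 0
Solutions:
 g(z) = C1 - cos(z)


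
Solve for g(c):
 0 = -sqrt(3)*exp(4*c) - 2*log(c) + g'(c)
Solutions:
 g(c) = C1 + 2*c*log(c) - 2*c + sqrt(3)*exp(4*c)/4


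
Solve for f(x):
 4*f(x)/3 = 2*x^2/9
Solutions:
 f(x) = x^2/6


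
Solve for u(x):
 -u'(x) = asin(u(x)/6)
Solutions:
 Integral(1/asin(_y/6), (_y, u(x))) = C1 - x


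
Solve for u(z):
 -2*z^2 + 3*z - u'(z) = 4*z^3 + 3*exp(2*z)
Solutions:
 u(z) = C1 - z^4 - 2*z^3/3 + 3*z^2/2 - 3*exp(2*z)/2


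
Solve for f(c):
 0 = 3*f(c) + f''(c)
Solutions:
 f(c) = C1*sin(sqrt(3)*c) + C2*cos(sqrt(3)*c)


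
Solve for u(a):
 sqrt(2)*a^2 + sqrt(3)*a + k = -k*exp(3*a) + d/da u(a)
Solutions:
 u(a) = C1 + sqrt(2)*a^3/3 + sqrt(3)*a^2/2 + a*k + k*exp(3*a)/3


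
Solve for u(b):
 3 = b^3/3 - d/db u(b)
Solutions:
 u(b) = C1 + b^4/12 - 3*b


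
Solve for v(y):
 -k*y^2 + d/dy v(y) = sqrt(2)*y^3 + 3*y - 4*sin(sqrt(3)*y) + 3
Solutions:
 v(y) = C1 + k*y^3/3 + sqrt(2)*y^4/4 + 3*y^2/2 + 3*y + 4*sqrt(3)*cos(sqrt(3)*y)/3


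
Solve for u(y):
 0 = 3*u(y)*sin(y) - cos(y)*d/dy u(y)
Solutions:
 u(y) = C1/cos(y)^3


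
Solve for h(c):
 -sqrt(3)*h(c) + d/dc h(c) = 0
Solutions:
 h(c) = C1*exp(sqrt(3)*c)


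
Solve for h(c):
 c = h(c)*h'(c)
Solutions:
 h(c) = -sqrt(C1 + c^2)
 h(c) = sqrt(C1 + c^2)


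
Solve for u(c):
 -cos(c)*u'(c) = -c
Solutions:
 u(c) = C1 + Integral(c/cos(c), c)


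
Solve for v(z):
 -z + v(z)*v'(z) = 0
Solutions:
 v(z) = -sqrt(C1 + z^2)
 v(z) = sqrt(C1 + z^2)


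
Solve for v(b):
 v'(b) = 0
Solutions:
 v(b) = C1


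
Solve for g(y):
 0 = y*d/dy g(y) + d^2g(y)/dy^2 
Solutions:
 g(y) = C1 + C2*erf(sqrt(2)*y/2)


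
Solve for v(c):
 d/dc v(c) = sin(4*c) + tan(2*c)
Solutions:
 v(c) = C1 - log(cos(2*c))/2 - cos(4*c)/4


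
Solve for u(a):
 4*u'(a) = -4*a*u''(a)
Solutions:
 u(a) = C1 + C2*log(a)


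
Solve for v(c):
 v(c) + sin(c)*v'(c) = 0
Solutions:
 v(c) = C1*sqrt(cos(c) + 1)/sqrt(cos(c) - 1)


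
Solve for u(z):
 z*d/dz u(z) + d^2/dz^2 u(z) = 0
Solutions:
 u(z) = C1 + C2*erf(sqrt(2)*z/2)


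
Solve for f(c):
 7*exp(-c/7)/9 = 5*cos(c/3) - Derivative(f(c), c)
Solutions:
 f(c) = C1 + 15*sin(c/3) + 49*exp(-c/7)/9


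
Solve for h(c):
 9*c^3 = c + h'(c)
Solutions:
 h(c) = C1 + 9*c^4/4 - c^2/2


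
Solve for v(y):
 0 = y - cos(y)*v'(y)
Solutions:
 v(y) = C1 + Integral(y/cos(y), y)


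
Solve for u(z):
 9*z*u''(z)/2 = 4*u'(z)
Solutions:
 u(z) = C1 + C2*z^(17/9)


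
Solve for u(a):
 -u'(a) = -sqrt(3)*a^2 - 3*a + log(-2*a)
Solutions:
 u(a) = C1 + sqrt(3)*a^3/3 + 3*a^2/2 - a*log(-a) + a*(1 - log(2))


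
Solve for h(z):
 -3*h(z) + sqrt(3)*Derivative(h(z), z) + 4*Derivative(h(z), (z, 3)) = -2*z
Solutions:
 h(z) = C1*exp(-z*(-3^(5/6)/(9 + sqrt(sqrt(3) + 81))^(1/3) + 3^(2/3)*(9 + sqrt(sqrt(3) + 81))^(1/3))/12)*sin(z*(3^(1/3)/(9 + sqrt(sqrt(3) + 81))^(1/3) + 3^(1/6)*(9 + sqrt(sqrt(3) + 81))^(1/3))/4) + C2*exp(-z*(-3^(5/6)/(9 + sqrt(sqrt(3) + 81))^(1/3) + 3^(2/3)*(9 + sqrt(sqrt(3) + 81))^(1/3))/12)*cos(z*(3^(1/3)/(9 + sqrt(sqrt(3) + 81))^(1/3) + 3^(1/6)*(9 + sqrt(sqrt(3) + 81))^(1/3))/4) + C3*exp(z*(-3^(5/6)/(9 + sqrt(sqrt(3) + 81))^(1/3) + 3^(2/3)*(9 + sqrt(sqrt(3) + 81))^(1/3))/6) + 2*z/3 + 2*sqrt(3)/9


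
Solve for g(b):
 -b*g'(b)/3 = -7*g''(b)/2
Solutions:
 g(b) = C1 + C2*erfi(sqrt(21)*b/21)


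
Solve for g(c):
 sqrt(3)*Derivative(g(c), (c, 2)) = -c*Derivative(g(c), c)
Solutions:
 g(c) = C1 + C2*erf(sqrt(2)*3^(3/4)*c/6)


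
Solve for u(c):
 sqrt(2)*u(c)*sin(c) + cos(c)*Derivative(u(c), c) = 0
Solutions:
 u(c) = C1*cos(c)^(sqrt(2))


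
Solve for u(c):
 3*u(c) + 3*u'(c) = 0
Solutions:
 u(c) = C1*exp(-c)


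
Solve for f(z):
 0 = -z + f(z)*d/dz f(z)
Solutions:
 f(z) = -sqrt(C1 + z^2)
 f(z) = sqrt(C1 + z^2)


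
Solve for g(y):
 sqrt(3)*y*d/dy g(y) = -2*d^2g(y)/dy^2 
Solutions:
 g(y) = C1 + C2*erf(3^(1/4)*y/2)


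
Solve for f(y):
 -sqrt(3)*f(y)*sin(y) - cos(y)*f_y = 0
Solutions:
 f(y) = C1*cos(y)^(sqrt(3))


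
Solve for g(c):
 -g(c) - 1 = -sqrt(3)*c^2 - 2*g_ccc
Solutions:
 g(c) = C3*exp(2^(2/3)*c/2) + sqrt(3)*c^2 + (C1*sin(2^(2/3)*sqrt(3)*c/4) + C2*cos(2^(2/3)*sqrt(3)*c/4))*exp(-2^(2/3)*c/4) - 1


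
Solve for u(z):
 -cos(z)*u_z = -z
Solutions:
 u(z) = C1 + Integral(z/cos(z), z)


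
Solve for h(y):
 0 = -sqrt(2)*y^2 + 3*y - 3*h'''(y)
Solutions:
 h(y) = C1 + C2*y + C3*y^2 - sqrt(2)*y^5/180 + y^4/24


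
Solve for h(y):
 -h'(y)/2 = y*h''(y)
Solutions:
 h(y) = C1 + C2*sqrt(y)


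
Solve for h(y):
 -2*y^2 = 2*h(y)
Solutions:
 h(y) = -y^2


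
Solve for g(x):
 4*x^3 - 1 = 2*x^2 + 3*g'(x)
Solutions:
 g(x) = C1 + x^4/3 - 2*x^3/9 - x/3


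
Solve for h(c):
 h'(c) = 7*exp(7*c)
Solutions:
 h(c) = C1 + exp(7*c)


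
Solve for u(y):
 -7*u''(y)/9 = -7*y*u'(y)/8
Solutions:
 u(y) = C1 + C2*erfi(3*y/4)


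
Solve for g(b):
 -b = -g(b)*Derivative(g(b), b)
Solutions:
 g(b) = -sqrt(C1 + b^2)
 g(b) = sqrt(C1 + b^2)


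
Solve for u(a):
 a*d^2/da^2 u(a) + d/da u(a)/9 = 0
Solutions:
 u(a) = C1 + C2*a^(8/9)


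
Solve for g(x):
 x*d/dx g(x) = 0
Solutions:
 g(x) = C1


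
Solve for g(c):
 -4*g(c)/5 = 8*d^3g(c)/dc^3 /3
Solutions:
 g(c) = C3*exp(-10^(2/3)*3^(1/3)*c/10) + (C1*sin(10^(2/3)*3^(5/6)*c/20) + C2*cos(10^(2/3)*3^(5/6)*c/20))*exp(10^(2/3)*3^(1/3)*c/20)


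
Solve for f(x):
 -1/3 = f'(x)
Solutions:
 f(x) = C1 - x/3


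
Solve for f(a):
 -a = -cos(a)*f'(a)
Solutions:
 f(a) = C1 + Integral(a/cos(a), a)


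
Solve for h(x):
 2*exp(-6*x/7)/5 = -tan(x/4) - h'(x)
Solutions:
 h(x) = C1 - 2*log(tan(x/4)^2 + 1) + 7*exp(-6*x/7)/15


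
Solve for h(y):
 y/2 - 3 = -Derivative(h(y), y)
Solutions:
 h(y) = C1 - y^2/4 + 3*y


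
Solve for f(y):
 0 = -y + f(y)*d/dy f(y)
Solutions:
 f(y) = -sqrt(C1 + y^2)
 f(y) = sqrt(C1 + y^2)


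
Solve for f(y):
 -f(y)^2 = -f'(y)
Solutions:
 f(y) = -1/(C1 + y)


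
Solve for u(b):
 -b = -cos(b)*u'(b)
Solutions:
 u(b) = C1 + Integral(b/cos(b), b)


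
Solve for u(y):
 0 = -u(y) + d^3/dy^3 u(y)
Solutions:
 u(y) = C3*exp(y) + (C1*sin(sqrt(3)*y/2) + C2*cos(sqrt(3)*y/2))*exp(-y/2)


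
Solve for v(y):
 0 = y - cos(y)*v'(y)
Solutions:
 v(y) = C1 + Integral(y/cos(y), y)


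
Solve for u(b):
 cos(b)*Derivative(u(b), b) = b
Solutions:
 u(b) = C1 + Integral(b/cos(b), b)


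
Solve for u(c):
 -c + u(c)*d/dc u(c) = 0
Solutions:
 u(c) = -sqrt(C1 + c^2)
 u(c) = sqrt(C1 + c^2)


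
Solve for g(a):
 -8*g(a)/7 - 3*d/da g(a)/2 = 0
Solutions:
 g(a) = C1*exp(-16*a/21)


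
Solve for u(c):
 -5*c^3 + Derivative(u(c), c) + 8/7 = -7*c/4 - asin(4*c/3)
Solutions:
 u(c) = C1 + 5*c^4/4 - 7*c^2/8 - c*asin(4*c/3) - 8*c/7 - sqrt(9 - 16*c^2)/4


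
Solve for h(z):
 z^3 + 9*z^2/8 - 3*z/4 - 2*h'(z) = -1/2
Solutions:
 h(z) = C1 + z^4/8 + 3*z^3/16 - 3*z^2/16 + z/4


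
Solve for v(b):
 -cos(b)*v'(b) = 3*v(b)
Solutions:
 v(b) = C1*(sin(b) - 1)^(3/2)/(sin(b) + 1)^(3/2)


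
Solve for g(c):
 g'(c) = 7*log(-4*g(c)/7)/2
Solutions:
 -2*Integral(1/(log(-_y) - log(7) + 2*log(2)), (_y, g(c)))/7 = C1 - c


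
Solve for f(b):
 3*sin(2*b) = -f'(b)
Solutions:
 f(b) = C1 + 3*cos(2*b)/2


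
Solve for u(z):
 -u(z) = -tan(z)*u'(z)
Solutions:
 u(z) = C1*sin(z)


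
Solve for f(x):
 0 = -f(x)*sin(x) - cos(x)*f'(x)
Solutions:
 f(x) = C1*cos(x)


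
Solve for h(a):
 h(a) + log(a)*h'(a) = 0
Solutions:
 h(a) = C1*exp(-li(a))


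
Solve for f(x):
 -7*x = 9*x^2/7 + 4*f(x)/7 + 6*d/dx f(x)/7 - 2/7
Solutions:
 f(x) = C1*exp(-2*x/3) - 9*x^2/4 - 11*x/2 + 35/4


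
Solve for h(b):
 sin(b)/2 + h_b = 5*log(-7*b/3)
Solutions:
 h(b) = C1 + 5*b*log(-b) - 5*b*log(3) - 5*b + 5*b*log(7) + cos(b)/2


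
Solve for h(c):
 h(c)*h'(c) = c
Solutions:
 h(c) = -sqrt(C1 + c^2)
 h(c) = sqrt(C1 + c^2)


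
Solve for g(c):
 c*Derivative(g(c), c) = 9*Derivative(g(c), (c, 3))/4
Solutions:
 g(c) = C1 + Integral(C2*airyai(2^(2/3)*3^(1/3)*c/3) + C3*airybi(2^(2/3)*3^(1/3)*c/3), c)


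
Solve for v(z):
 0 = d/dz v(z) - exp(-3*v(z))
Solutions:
 v(z) = log(C1 + 3*z)/3
 v(z) = log((-3^(1/3) - 3^(5/6)*I)*(C1 + z)^(1/3)/2)
 v(z) = log((-3^(1/3) + 3^(5/6)*I)*(C1 + z)^(1/3)/2)


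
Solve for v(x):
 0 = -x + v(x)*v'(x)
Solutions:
 v(x) = -sqrt(C1 + x^2)
 v(x) = sqrt(C1 + x^2)


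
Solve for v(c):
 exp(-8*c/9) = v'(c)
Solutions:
 v(c) = C1 - 9*exp(-8*c/9)/8


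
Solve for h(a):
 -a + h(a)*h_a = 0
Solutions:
 h(a) = -sqrt(C1 + a^2)
 h(a) = sqrt(C1 + a^2)


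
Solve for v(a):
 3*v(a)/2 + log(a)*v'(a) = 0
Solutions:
 v(a) = C1*exp(-3*li(a)/2)


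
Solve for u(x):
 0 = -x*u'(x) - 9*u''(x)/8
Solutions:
 u(x) = C1 + C2*erf(2*x/3)


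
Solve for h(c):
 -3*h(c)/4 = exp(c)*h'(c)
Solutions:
 h(c) = C1*exp(3*exp(-c)/4)


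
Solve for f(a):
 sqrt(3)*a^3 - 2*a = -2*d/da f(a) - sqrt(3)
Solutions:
 f(a) = C1 - sqrt(3)*a^4/8 + a^2/2 - sqrt(3)*a/2


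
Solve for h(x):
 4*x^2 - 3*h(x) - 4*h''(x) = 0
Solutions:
 h(x) = C1*sin(sqrt(3)*x/2) + C2*cos(sqrt(3)*x/2) + 4*x^2/3 - 32/9


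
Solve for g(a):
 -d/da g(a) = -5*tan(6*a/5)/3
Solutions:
 g(a) = C1 - 25*log(cos(6*a/5))/18


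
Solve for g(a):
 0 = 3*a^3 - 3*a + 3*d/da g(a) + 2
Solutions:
 g(a) = C1 - a^4/4 + a^2/2 - 2*a/3


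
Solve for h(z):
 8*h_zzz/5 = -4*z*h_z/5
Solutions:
 h(z) = C1 + Integral(C2*airyai(-2^(2/3)*z/2) + C3*airybi(-2^(2/3)*z/2), z)


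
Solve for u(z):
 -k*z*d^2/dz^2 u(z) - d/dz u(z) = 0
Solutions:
 u(z) = C1 + z^(((re(k) - 1)*re(k) + im(k)^2)/(re(k)^2 + im(k)^2))*(C2*sin(log(z)*Abs(im(k))/(re(k)^2 + im(k)^2)) + C3*cos(log(z)*im(k)/(re(k)^2 + im(k)^2)))


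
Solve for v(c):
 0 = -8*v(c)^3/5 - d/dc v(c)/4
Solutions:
 v(c) = -sqrt(10)*sqrt(-1/(C1 - 32*c))/2
 v(c) = sqrt(10)*sqrt(-1/(C1 - 32*c))/2


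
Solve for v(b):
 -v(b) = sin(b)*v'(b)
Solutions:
 v(b) = C1*sqrt(cos(b) + 1)/sqrt(cos(b) - 1)


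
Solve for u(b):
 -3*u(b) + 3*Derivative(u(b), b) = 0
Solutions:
 u(b) = C1*exp(b)


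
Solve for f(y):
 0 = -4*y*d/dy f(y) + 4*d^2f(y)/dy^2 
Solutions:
 f(y) = C1 + C2*erfi(sqrt(2)*y/2)


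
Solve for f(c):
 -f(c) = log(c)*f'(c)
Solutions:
 f(c) = C1*exp(-li(c))


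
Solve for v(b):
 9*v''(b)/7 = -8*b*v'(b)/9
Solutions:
 v(b) = C1 + C2*erf(2*sqrt(7)*b/9)


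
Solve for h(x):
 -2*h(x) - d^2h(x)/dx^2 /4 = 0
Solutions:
 h(x) = C1*sin(2*sqrt(2)*x) + C2*cos(2*sqrt(2)*x)


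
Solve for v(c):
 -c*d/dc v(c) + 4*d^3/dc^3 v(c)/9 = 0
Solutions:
 v(c) = C1 + Integral(C2*airyai(2^(1/3)*3^(2/3)*c/2) + C3*airybi(2^(1/3)*3^(2/3)*c/2), c)


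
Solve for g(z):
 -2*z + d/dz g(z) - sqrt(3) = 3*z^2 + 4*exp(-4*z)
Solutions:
 g(z) = C1 + z^3 + z^2 + sqrt(3)*z - exp(-4*z)


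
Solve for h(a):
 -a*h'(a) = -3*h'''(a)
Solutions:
 h(a) = C1 + Integral(C2*airyai(3^(2/3)*a/3) + C3*airybi(3^(2/3)*a/3), a)


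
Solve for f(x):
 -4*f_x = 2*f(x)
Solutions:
 f(x) = C1*exp(-x/2)


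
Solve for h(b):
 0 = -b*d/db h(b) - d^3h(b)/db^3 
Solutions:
 h(b) = C1 + Integral(C2*airyai(-b) + C3*airybi(-b), b)


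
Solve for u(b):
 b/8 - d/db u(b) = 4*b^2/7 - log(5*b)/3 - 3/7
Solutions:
 u(b) = C1 - 4*b^3/21 + b^2/16 + b*log(b)/3 + 2*b/21 + b*log(5)/3


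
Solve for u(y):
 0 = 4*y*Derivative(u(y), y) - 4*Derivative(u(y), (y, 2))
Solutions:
 u(y) = C1 + C2*erfi(sqrt(2)*y/2)


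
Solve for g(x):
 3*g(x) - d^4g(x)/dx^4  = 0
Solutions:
 g(x) = C1*exp(-3^(1/4)*x) + C2*exp(3^(1/4)*x) + C3*sin(3^(1/4)*x) + C4*cos(3^(1/4)*x)


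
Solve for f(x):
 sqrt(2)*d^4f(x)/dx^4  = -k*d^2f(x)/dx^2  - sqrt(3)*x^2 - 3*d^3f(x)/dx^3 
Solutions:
 f(x) = C1 + C2*x + C3*exp(sqrt(2)*x*(sqrt(-4*sqrt(2)*k + 9) - 3)/4) + C4*exp(-sqrt(2)*x*(sqrt(-4*sqrt(2)*k + 9) + 3)/4) - sqrt(3)*x^4/(12*k) + sqrt(3)*x^3/k^2 + x^2*(sqrt(6) - 9*sqrt(3)/k)/k^2


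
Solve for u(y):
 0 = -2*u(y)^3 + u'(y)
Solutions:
 u(y) = -sqrt(2)*sqrt(-1/(C1 + 2*y))/2
 u(y) = sqrt(2)*sqrt(-1/(C1 + 2*y))/2


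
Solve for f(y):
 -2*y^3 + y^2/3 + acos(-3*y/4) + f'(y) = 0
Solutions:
 f(y) = C1 + y^4/2 - y^3/9 - y*acos(-3*y/4) - sqrt(16 - 9*y^2)/3


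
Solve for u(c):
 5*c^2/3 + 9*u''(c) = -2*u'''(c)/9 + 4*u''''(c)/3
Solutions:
 u(c) = C1 + C2*c + C3*exp(c*(1 - sqrt(973))/12) + C4*exp(c*(1 + sqrt(973))/12) - 5*c^4/324 + 10*c^3/6561 - 4880*c^2/177147


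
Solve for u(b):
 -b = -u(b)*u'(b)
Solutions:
 u(b) = -sqrt(C1 + b^2)
 u(b) = sqrt(C1 + b^2)


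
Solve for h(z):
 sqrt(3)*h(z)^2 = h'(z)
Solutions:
 h(z) = -1/(C1 + sqrt(3)*z)


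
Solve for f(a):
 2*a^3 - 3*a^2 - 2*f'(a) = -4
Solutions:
 f(a) = C1 + a^4/4 - a^3/2 + 2*a
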